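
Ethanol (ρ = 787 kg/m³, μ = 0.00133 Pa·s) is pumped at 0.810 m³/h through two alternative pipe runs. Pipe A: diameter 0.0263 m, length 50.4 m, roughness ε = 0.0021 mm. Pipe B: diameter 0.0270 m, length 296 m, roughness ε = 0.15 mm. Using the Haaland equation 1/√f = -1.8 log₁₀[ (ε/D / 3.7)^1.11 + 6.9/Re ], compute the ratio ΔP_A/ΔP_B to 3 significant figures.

Pipe A: V = Q/A = 0.000225/0.0005433 = 0.4142 m/s; Re = 6446; ε/D = 7.98e-05; Haaland → f = 0.03504; ΔP_A = f(L/D)(ρV²/2) = 4533 Pa.
Pipe B: V = Q/A = 0.000225/0.0005726 = 0.393 m/s; Re = 6278; ε/D = 0.00556; Haaland → f = 0.04121; ΔP_B = f(L/D)(ρV²/2) = 2.745e+04 Pa.
ΔP_A/ΔP_B = 4533/2.745e+04 = 0.165.

ΔP_A/ΔP_B ≈ 0.165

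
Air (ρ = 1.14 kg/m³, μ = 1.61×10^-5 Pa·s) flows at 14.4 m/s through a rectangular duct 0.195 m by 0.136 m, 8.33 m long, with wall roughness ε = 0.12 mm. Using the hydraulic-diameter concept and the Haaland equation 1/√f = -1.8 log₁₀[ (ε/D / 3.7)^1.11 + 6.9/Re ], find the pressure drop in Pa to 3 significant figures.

Hydraulic diameter D_h = 4A/P = 4·(0.195·0.136)/(2·(0.195+0.136)) = 0.1061/0.662 = 0.1602 m.
Re = ρVD_h/μ = 1.14·14.4·0.1602/1.61e-05 = 1.634e+05.
ε/D_h = 0.00012/0.1602 = 0.000749; Haaland gives 1/√f = -1.8 log₁₀[7.94e-05+4.22e-05] = 7.047, so f = 0.02014.
ΔP = f(L/D_h)(ρV²/2) = 0.02014·8.33/0.1602·118.2 = 123.7 Pa.

ΔP ≈ 124 Pa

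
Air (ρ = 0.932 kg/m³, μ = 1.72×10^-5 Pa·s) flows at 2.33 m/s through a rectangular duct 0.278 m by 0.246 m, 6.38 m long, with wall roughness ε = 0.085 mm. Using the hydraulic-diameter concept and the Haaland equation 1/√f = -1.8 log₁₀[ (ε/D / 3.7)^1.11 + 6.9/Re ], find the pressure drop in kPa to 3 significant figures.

Hydraulic diameter D_h = 4A/P = 4·(0.278·0.246)/(2·(0.278+0.246)) = 0.2736/1.048 = 0.261 m.
Re = ρVD_h/μ = 0.932·2.33·0.261/1.72e-05 = 3.296e+04.
ε/D_h = 8.5e-05/0.261 = 0.000326; Haaland gives 1/√f = -1.8 log₁₀[3.15e-05+0.000209] = 6.513, so f = 0.02358.
ΔP = f(L/D_h)(ρV²/2) = 0.02358·6.38/0.261·2.53 = 1.458 Pa.
ΔP = 0.00146 kPa.

ΔP ≈ 0.00146 kPa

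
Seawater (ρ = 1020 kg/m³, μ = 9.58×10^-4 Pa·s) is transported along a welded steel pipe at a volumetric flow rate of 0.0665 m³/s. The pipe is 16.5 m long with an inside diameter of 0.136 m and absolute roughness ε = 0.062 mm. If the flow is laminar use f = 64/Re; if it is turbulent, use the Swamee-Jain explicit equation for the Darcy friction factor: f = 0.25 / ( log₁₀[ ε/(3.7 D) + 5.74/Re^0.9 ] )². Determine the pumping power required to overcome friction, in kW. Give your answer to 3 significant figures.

P ≈ 1.49 kW

Cross-sectional area A = πD²/4 = π(0.136)²/4 = 0.01453 m²; mean velocity V = Q/A = 0.0665/0.01453 = 4.578 m/s.
Reynolds number Re = ρVD/μ = 1020 · 4.578 · 0.136 / 0.000958 = 6.629e+05.
Re > 4000 → turbulent. Relative roughness ε/D = 6.2e-05/0.136 = 0.000456. Swamee-Jain: f = 0.25/(log₁₀[0.000456/3.7 + 5.74/6.629e+05^0.9])² = 0.25/(log₁₀[0.000123 + 3.31e-05])² = 0.25/(-3.806)² = 0.01726.
Darcy-Weisbach: ΔP = f(L/D)(ρV²/2) = 0.01726·(16.5/0.136)·(1020·4.578²/2) = 0.01726·121.3·1.069e+04 = 2.238e+04 Pa.
Pumping power P = QΔP = 0.0665·2.238e+04 = 1488 W = 1.49 kW.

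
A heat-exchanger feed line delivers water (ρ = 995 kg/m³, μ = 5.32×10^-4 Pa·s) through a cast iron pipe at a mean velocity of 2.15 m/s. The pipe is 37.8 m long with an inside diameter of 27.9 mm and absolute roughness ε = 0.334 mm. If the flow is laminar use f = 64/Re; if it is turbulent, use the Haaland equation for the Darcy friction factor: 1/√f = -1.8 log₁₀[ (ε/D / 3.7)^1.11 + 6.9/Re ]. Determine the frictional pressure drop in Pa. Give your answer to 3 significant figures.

ΔP ≈ 127000 Pa

Reynolds number Re = ρVD/μ = 995 · 2.15 · 0.0279 / 0.000532 = 1.122e+05.
Re > 4000 → turbulent. Relative roughness ε/D = 0.000334/0.0279 = 0.012. Haaland: 1/√f = -1.8 log₁₀[(0.012/3.7)^1.11 + 6.9/1.122e+05] = -1.8 log₁₀[0.00172 + 6.15e-05] = 4.948, so f = 0.04085.
Darcy-Weisbach: ΔP = f(L/D)(ρV²/2) = 0.04085·(37.8/0.0279)·(995·2.15²/2) = 0.04085·1355·2300 = 1.273e+05 Pa.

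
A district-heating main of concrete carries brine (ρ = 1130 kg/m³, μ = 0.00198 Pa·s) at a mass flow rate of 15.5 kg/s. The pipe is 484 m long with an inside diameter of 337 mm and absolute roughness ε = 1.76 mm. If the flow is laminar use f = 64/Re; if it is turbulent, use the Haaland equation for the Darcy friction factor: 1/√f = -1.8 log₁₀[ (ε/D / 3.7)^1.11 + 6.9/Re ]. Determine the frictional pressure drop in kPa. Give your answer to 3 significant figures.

ΔP ≈ 0.642 kPa

A = πD²/4 = π(0.337)²/4 = 0.0892 m²; mean velocity V = ṁ/(ρA) = 15.5/(1130 · 0.0892) = 0.1538 m/s.
Reynolds number Re = ρVD/μ = 1130 · 0.1538 · 0.337 / 0.00198 = 2.958e+04.
Re > 4000 → turbulent. Relative roughness ε/D = 0.00176/0.337 = 0.00522. Haaland: 1/√f = -1.8 log₁₀[(0.00522/3.7)^1.11 + 6.9/2.958e+04] = -1.8 log₁₀[0.000686 + 0.000233] = 5.466, so f = 0.03347.
Darcy-Weisbach: ΔP = f(L/D)(ρV²/2) = 0.03347·(484/0.337)·(1130·0.1538²/2) = 0.03347·1436·13.36 = 642.3 Pa.
ΔP = 642.3 Pa = 0.642 kPa.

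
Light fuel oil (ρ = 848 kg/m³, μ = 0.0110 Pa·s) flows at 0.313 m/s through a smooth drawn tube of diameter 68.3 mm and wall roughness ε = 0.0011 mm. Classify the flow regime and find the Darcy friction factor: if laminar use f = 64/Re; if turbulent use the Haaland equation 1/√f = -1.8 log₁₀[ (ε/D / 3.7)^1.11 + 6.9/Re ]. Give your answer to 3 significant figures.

Re = ρVD/μ = 848·0.313·0.0683/0.011 = 1648.
Re < 2300 → laminar, so f = 64/Re = 0.03883 (roughness is irrelevant in laminar flow).

f ≈ 0.0388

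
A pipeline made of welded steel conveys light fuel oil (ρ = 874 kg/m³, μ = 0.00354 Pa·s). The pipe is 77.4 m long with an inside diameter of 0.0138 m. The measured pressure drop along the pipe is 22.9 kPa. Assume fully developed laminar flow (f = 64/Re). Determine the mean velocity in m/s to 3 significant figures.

For laminar flow, f = 64/Re with Re = ρVD/μ, so Darcy-Weisbach reduces to ΔP = 32μLV/D². Solving for V: V = ΔP·D²/(32μL) = 2.29e+04·(0.0138)²/(32·0.00354·77.4) = 0.4974 m/s.
Check: Re = ρVD/μ = 874·0.4974·0.0138/0.00354 = 1695 < 2300, so the laminar assumption holds.

V ≈ 0.497 m/s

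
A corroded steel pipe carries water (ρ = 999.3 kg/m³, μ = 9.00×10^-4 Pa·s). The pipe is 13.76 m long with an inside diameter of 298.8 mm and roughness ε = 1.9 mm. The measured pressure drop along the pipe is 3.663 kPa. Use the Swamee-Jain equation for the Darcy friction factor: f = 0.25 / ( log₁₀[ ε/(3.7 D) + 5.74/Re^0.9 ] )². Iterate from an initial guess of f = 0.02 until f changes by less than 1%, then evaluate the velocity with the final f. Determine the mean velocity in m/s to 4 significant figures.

Rearranging Darcy-Weisbach: V = √(2·ΔP·D/(f·L·ρ)). With ε/D = 0.0019/0.2988 = 0.00636, iterate starting from f = 0.02:
  f = 0.02 → V = √(2·3663·0.2988/(0.02·13.76·999.3)) = 2.821 m/s; Re = ρVD/μ = 9.36e+05; f → 0.03285
  f = 0.03285 → V = 2.201 m/s; Re = 7.304e+05; f → 0.03288
Converged (Δf/f < 1%). With the final f = 0.03288: V = √(2·3663·0.2988/(0.03288·13.76·999.3)) = 2.2 m/s.

V ≈ 2.200 m/s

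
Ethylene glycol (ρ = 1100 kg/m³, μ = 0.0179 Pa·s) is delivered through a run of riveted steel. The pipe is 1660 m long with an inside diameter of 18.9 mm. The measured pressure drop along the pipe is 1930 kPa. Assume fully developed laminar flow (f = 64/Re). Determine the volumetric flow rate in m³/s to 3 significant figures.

Q ≈ 2.03×10^-4 m³/s

For laminar flow, f = 64/Re with Re = ρVD/μ, so Darcy-Weisbach reduces to ΔP = 32μLV/D². Solving for V: V = ΔP·D²/(32μL) = 1.93e+06·(0.0189)²/(32·0.0179·1660) = 0.7251 m/s.
Check: Re = ρVD/μ = 1100·0.7251·0.0189/0.0179 = 842.1 < 2300, so the laminar assumption holds.
Q = V·A = 0.7251·(π/4·0.0189²) = 0.0002034 m³/s = 2.03×10^-4 m³/s.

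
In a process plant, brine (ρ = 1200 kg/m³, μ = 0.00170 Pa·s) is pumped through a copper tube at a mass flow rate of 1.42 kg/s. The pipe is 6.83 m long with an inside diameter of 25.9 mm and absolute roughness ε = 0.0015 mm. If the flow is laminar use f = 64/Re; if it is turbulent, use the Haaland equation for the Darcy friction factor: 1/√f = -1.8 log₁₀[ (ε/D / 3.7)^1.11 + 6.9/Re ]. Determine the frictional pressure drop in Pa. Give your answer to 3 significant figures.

A = πD²/4 = π(0.0259)²/4 = 0.0005269 m²; mean velocity V = ṁ/(ρA) = 1.42/(1200 · 0.0005269) = 2.246 m/s.
Reynolds number Re = ρVD/μ = 1200 · 2.246 · 0.0259 / 0.0017 = 4.106e+04.
Re > 4000 → turbulent. Relative roughness ε/D = 1.5e-06/0.0259 = 5.79e-05. Haaland: 1/√f = -1.8 log₁₀[(5.79e-05/3.7)^1.11 + 6.9/4.106e+04] = -1.8 log₁₀[4.63e-06 + 0.000168] = 6.773, so f = 0.0218.
Darcy-Weisbach: ΔP = f(L/D)(ρV²/2) = 0.0218·(6.83/0.0259)·(1200·2.246²/2) = 0.0218·263.7·3027 = 1.74e+04 Pa.

ΔP ≈ 17400 Pa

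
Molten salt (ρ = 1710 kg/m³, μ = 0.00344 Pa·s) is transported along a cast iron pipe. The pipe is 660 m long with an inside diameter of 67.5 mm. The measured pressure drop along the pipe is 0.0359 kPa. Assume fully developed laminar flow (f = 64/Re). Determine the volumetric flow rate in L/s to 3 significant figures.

Q ≈ 0.00806 L/s

For laminar flow, f = 64/Re with Re = ρVD/μ, so Darcy-Weisbach reduces to ΔP = 32μLV/D². Solving for V: V = ΔP·D²/(32μL) = 35.9·(0.0675)²/(32·0.00344·660) = 0.002251 m/s.
Check: Re = ρVD/μ = 1710·0.002251·0.0675/0.00344 = 75.54 < 2300, so the laminar assumption holds.
Q = V·A = 0.002251·(π/4·0.0675²) = 8.057e-06 m³/s = 0.00806 L/s.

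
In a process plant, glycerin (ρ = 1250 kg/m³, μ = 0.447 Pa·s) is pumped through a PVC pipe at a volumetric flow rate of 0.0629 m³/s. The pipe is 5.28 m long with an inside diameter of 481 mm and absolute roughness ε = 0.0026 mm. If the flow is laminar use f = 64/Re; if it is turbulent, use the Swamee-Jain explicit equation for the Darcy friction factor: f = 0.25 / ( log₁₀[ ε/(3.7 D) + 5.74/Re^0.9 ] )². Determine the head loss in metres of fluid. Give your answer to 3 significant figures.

h_f ≈ 0.00921 m

Cross-sectional area A = πD²/4 = π(0.481)²/4 = 0.1817 m²; mean velocity V = Q/A = 0.0629/0.1817 = 0.3462 m/s.
Reynolds number Re = ρVD/μ = 1250 · 0.3462 · 0.481 / 0.447 = 465.6.
Re < 2300 → laminar flow, so f = 64/Re = 64/465.6 = 0.1375 (the turbulent correlation is not needed).
Darcy-Weisbach: ΔP = f(L/D)(ρV²/2) = 0.1375·(5.28/0.481)·(1250·0.3462²/2) = 0.1375·10.98·74.89 = 113 Pa.
Head loss h_f = ΔP/(ρg) = 113/(1250·9.81) = 0.00921 m.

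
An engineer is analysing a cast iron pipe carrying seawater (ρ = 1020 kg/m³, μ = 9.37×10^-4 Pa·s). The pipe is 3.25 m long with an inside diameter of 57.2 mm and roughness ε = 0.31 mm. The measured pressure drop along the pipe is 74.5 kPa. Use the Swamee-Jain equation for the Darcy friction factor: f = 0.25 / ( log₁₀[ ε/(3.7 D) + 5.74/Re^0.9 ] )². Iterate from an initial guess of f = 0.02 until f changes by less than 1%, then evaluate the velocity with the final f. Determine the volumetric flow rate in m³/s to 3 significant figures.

Q ≈ 0.0233 m³/s

Rearranging Darcy-Weisbach: V = √(2·ΔP·D/(f·L·ρ)). With ε/D = 0.00031/0.0572 = 0.00542, iterate starting from f = 0.02:
  f = 0.02 → V = √(2·7.45e+04·0.0572/(0.02·3.25·1020)) = 11.34 m/s; Re = ρVD/μ = 7.06e+05; f → 0.03132
  f = 0.03132 → V = 9.06 m/s; Re = 5.641e+05; f → 0.03137
Converged (Δf/f < 1%). With the final f = 0.03137: V = √(2·7.45e+04·0.0572/(0.03137·3.25·1020)) = 9.053 m/s.
Q = V·A = 9.053·(π/4·0.0572²) = 0.02326 m³/s = 0.0233 m³/s.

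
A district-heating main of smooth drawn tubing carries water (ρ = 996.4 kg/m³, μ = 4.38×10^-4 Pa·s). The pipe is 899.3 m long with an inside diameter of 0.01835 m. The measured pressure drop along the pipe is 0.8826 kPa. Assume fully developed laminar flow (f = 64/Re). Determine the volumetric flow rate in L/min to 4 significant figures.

For laminar flow, f = 64/Re with Re = ρVD/μ, so Darcy-Weisbach reduces to ΔP = 32μLV/D². Solving for V: V = ΔP·D²/(32μL) = 882.6·(0.01835)²/(32·0.000438·899.3) = 0.02358 m/s.
Check: Re = ρVD/μ = 996.4·0.02358·0.01835/0.000438 = 984.2 < 2300, so the laminar assumption holds.
Q = V·A = 0.02358·(π/4·0.01835²) = 6.235e-06 m³/s = 0.3741 L/min.

Q ≈ 0.3741 L/min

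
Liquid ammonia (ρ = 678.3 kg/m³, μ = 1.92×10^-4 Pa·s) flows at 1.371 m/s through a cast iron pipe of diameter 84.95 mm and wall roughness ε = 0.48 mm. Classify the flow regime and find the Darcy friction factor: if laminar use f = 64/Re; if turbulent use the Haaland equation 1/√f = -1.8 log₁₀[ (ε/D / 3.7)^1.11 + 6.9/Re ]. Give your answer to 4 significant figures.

f ≈ 0.03178

Re = ρVD/μ = 678.3·1.371·0.08495/0.000192 = 4.115e+05.
Re > 4000 → turbulent. ε/D = 0.00048/0.08495 = 0.00565; Haaland: 1/√f = -1.8 log₁₀[0.000748 + 1.68e-05] = 5.609, so f = 0.03178.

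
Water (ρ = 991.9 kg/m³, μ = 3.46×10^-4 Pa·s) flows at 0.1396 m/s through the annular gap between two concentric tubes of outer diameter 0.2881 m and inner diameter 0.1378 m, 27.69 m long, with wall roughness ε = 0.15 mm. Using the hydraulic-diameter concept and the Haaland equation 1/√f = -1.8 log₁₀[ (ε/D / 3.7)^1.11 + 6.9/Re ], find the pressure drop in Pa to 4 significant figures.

ΔP ≈ 41.25 Pa

Hydraulic diameter D_h = 4A/P = D_o - D_i = 0.2881 - 0.1378 = 0.1503 m.
Re = ρVD_h/μ = 991.9·0.1396·0.1503/0.000346 = 6.015e+04.
ε/D_h = 0.00015/0.1503 = 0.000998; Haaland gives 1/√f = -1.8 log₁₀[0.000109+0.000115] = 6.57, so f = 0.02317.
ΔP = f(L/D_h)(ρV²/2) = 0.02317·27.69/0.1503·9.665 = 41.25 Pa.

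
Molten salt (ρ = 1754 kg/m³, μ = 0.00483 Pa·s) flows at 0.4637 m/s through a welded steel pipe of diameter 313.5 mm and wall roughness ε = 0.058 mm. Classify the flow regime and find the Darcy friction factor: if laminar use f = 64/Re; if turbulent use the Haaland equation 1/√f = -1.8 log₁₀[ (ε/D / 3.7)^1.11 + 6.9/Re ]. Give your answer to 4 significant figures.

Re = ρVD/μ = 1754·0.4637·0.3135/0.00483 = 5.279e+04.
Re > 4000 → turbulent. ε/D = 5.8e-05/0.3135 = 0.000185; Haaland: 1/√f = -1.8 log₁₀[1.68e-05 + 0.000131] = 6.896, so f = 0.02103.

f ≈ 0.02103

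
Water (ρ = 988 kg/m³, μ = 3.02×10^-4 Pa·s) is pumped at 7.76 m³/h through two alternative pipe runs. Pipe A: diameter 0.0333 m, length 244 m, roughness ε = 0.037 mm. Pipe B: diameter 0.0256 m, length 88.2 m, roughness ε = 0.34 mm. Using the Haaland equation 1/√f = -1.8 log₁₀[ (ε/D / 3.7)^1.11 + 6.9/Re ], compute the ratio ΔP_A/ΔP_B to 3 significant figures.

ΔP_A/ΔP_B ≈ 0.372

Pipe A: V = Q/A = 0.002156/0.0008709 = 2.475 m/s; Re = 2.696e+05; ε/D = 0.00111; Haaland → f = 0.02106; ΔP_A = f(L/D)(ρV²/2) = 4.671e+05 Pa.
Pipe B: V = Q/A = 0.002156/0.0005147 = 4.188 m/s; Re = 3.507e+05; ε/D = 0.0133; Haaland → f = 0.04204; ΔP_B = f(L/D)(ρV²/2) = 1.255e+06 Pa.
ΔP_A/ΔP_B = 4.671e+05/1.255e+06 = 0.372.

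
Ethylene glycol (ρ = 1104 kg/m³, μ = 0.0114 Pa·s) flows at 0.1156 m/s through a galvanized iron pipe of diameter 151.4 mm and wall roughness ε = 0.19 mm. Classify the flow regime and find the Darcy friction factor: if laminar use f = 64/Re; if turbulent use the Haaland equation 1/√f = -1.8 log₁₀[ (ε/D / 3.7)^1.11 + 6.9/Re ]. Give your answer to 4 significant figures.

f ≈ 0.03776

Re = ρVD/μ = 1104·0.1156·0.1514/0.0114 = 1695.
Re < 2300 → laminar, so f = 64/Re = 0.03776 (roughness is irrelevant in laminar flow).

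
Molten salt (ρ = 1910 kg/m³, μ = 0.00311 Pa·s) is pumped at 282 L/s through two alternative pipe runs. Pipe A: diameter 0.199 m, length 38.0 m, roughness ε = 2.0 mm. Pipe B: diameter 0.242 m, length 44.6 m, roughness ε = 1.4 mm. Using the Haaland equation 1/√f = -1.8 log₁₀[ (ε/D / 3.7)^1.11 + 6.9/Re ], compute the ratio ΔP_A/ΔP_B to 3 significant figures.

ΔP_A/ΔP_B ≈ 2.71

Pipe A: V = Q/A = 0.282/0.0311 = 9.067 m/s; Re = 1.108e+06; ε/D = 0.0101; Haaland → f = 0.03809; ΔP_A = f(L/D)(ρV²/2) = 5.711e+05 Pa.
Pipe B: V = Q/A = 0.282/0.046 = 6.131 m/s; Re = 9.112e+05; ε/D = 0.00579; Haaland → f = 0.0319; ΔP_B = f(L/D)(ρV²/2) = 2.111e+05 Pa.
ΔP_A/ΔP_B = 5.711e+05/2.111e+05 = 2.71.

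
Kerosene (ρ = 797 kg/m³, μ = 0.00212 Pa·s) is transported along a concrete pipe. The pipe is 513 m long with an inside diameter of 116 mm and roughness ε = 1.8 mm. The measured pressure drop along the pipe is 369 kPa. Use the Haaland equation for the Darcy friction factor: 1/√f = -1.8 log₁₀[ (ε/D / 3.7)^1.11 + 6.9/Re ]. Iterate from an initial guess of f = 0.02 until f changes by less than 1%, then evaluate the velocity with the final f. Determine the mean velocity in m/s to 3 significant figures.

V ≈ 2.16 m/s

Rearranging Darcy-Weisbach: V = √(2·ΔP·D/(f·L·ρ)). With ε/D = 0.0018/0.116 = 0.0155, iterate starting from f = 0.02:
  f = 0.02 → V = √(2·3.69e+05·0.116/(0.02·513·797)) = 3.236 m/s; Re = ρVD/μ = 1.411e+05; f → 0.04463
  f = 0.04463 → V = 2.166 m/s; Re = 9.446e+04; f → 0.04478
Converged (Δf/f < 1%). With the final f = 0.04478: V = √(2·3.69e+05·0.116/(0.04478·513·797)) = 2.162 m/s.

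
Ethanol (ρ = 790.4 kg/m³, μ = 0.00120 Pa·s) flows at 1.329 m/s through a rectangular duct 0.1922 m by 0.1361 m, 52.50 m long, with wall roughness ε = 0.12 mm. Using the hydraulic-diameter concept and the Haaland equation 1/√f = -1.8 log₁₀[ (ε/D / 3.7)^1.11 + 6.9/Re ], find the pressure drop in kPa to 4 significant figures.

ΔP ≈ 4.695 kPa

Hydraulic diameter D_h = 4A/P = 4·(0.1922·0.1361)/(2·(0.1922+0.1361)) = 0.1046/0.6566 = 0.1594 m.
Re = ρVD_h/μ = 790.4·1.329·0.1594/0.0012 = 1.395e+05.
ε/D_h = 0.00012/0.1594 = 0.000753; Haaland gives 1/√f = -1.8 log₁₀[7.99e-05+4.95e-05] = 6.999, so f = 0.02042.
ΔP = f(L/D_h)(ρV²/2) = 0.02042·52.5/0.1594·698 = 4695 Pa.
ΔP = 4.695 kPa.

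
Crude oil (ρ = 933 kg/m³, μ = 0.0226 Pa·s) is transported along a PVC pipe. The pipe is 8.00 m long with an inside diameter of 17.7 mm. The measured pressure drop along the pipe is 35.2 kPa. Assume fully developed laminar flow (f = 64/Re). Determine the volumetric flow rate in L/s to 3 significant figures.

Q ≈ 0.469 L/s

For laminar flow, f = 64/Re with Re = ρVD/μ, so Darcy-Weisbach reduces to ΔP = 32μLV/D². Solving for V: V = ΔP·D²/(32μL) = 3.52e+04·(0.0177)²/(32·0.0226·8) = 1.906 m/s.
Check: Re = ρVD/μ = 933·1.906·0.0177/0.0226 = 1393 < 2300, so the laminar assumption holds.
Q = V·A = 1.906·(π/4·0.0177²) = 0.000469 m³/s = 0.469 L/s.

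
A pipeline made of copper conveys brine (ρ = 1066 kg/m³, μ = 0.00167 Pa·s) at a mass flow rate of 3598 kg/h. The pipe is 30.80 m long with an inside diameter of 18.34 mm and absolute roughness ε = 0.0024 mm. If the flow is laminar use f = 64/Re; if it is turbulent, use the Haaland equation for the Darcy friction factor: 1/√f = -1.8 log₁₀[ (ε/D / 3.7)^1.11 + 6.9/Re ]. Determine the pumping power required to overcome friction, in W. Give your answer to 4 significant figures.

ṁ = 3598 kg/h = 3598/3600 = 0.9994 kg/s.
A = πD²/4 = π(0.01834)²/4 = 0.0002642 m²; mean velocity V = ṁ/(ρA) = 0.9994/(1066 · 0.0002642) = 3.549 m/s.
Reynolds number Re = ρVD/μ = 1066 · 3.549 · 0.01834 / 0.00167 = 4.155e+04.
Re > 4000 → turbulent. Relative roughness ε/D = 2.4e-06/0.01834 = 0.000131. Haaland: 1/√f = -1.8 log₁₀[(0.000131/3.7)^1.11 + 6.9/4.155e+04] = -1.8 log₁₀[1.15e-05 + 0.000166] = 6.751, so f = 0.02194.
Darcy-Weisbach: ΔP = f(L/D)(ρV²/2) = 0.02194·(30.8/0.01834)·(1066·3.549²/2) = 0.02194·1679·6714 = 2.474e+05 Pa.
Q = ṁ/ρ = 0.9994/1066 = 0.0009376 m³/s.
Pumping power P = QΔP = 0.0009376·2.474e+05 = 231.91 W = 231.9 W.

P ≈ 231.9 W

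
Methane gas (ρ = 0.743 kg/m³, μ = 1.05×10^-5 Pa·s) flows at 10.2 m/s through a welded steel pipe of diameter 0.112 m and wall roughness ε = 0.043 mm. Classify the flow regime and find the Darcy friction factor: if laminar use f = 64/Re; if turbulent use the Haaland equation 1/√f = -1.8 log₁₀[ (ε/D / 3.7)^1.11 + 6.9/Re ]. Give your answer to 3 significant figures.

Re = ρVD/μ = 0.743·10.2·0.112/1.05e-05 = 8.084e+04.
Re > 4000 → turbulent. ε/D = 4.3e-05/0.112 = 0.000384; Haaland: 1/√f = -1.8 log₁₀[3.78e-05 + 8.54e-05] = 7.037, so f = 0.02019.

f ≈ 0.0202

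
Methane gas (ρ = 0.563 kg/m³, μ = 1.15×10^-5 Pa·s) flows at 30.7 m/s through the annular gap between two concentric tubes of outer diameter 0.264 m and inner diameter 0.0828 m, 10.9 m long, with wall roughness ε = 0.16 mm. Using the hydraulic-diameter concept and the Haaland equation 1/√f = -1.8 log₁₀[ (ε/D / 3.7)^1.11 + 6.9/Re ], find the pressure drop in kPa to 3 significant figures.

ΔP ≈ 0.321 kPa

Hydraulic diameter D_h = 4A/P = D_o - D_i = 0.264 - 0.0828 = 0.1812 m.
Re = ρVD_h/μ = 0.563·30.7·0.1812/1.15e-05 = 2.723e+05.
ε/D_h = 0.00016/0.1812 = 0.000883; Haaland gives 1/√f = -1.8 log₁₀[9.53e-05+2.53e-05] = 7.053, so f = 0.0201.
ΔP = f(L/D_h)(ρV²/2) = 0.0201·10.9/0.1812·265.3 = 320.8 Pa.
ΔP = 0.321 kPa.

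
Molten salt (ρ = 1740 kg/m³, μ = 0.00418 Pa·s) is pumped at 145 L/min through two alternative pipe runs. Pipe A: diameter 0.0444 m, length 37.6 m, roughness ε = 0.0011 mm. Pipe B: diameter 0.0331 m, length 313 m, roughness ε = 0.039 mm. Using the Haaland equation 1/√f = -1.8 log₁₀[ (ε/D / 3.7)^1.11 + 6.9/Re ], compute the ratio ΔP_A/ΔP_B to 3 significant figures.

Pipe A: V = Q/A = 0.002417/0.001548 = 1.561 m/s; Re = 2.885e+04; ε/D = 2.48e-05; Haaland → f = 0.02358; ΔP_A = f(L/D)(ρV²/2) = 4.232e+04 Pa.
Pipe B: V = Q/A = 0.002417/0.0008605 = 2.808 m/s; Re = 3.87e+04; ε/D = 0.00118; Haaland → f = 0.02506; ΔP_B = f(L/D)(ρV²/2) = 1.626e+06 Pa.
ΔP_A/ΔP_B = 4.232e+04/1.626e+06 = 0.0260.

ΔP_A/ΔP_B ≈ 0.0260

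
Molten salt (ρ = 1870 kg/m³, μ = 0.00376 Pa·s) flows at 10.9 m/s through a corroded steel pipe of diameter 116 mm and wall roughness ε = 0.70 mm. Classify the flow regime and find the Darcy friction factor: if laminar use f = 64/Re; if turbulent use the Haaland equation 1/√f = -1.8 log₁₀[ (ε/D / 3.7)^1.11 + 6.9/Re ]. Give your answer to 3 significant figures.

Re = ρVD/μ = 1870·10.9·0.116/0.00376 = 6.288e+05.
Re > 4000 → turbulent. ε/D = 0.0007/0.116 = 0.00603; Haaland: 1/√f = -1.8 log₁₀[0.000805 + 1.1e-05] = 5.559, so f = 0.03236.

f ≈ 0.0324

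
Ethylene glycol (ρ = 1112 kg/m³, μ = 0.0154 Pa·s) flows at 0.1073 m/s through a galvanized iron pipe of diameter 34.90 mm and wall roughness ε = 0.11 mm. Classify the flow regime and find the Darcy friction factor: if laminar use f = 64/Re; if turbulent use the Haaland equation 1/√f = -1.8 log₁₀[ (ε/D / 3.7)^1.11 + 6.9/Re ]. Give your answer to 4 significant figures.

f ≈ 0.2367

Re = ρVD/μ = 1112·0.1073·0.0349/0.0154 = 270.4.
Re < 2300 → laminar, so f = 64/Re = 0.2367 (roughness is irrelevant in laminar flow).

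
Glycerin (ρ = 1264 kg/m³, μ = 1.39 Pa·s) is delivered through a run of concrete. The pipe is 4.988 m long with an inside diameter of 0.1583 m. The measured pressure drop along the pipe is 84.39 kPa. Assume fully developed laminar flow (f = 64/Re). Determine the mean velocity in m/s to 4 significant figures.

V ≈ 9.532 m/s

For laminar flow, f = 64/Re with Re = ρVD/μ, so Darcy-Weisbach reduces to ΔP = 32μLV/D². Solving for V: V = ΔP·D²/(32μL) = 8.439e+04·(0.1583)²/(32·1.39·4.988) = 9.532 m/s.
Check: Re = ρVD/μ = 1264·9.532·0.1583/1.39 = 1372 < 2300, so the laminar assumption holds.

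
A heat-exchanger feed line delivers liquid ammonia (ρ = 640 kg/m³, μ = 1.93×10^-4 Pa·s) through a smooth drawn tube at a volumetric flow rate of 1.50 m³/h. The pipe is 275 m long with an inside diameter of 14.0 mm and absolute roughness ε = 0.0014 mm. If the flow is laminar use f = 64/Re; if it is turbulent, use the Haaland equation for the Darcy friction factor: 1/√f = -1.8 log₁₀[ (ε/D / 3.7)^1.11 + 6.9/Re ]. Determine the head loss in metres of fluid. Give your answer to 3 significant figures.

Q = 1.50 m³/h = 1.50/3600 = 0.0004167 m³/s.
Cross-sectional area A = πD²/4 = π(0.014)²/4 = 0.0001539 m²; mean velocity V = Q/A = 0.0004167/0.0001539 = 2.707 m/s.
Reynolds number Re = ρVD/μ = 640 · 2.707 · 0.014 / 0.000193 = 1.257e+05.
Re > 4000 → turbulent. Relative roughness ε/D = 1.4e-06/0.014 = 0.0001. Haaland: 1/√f = -1.8 log₁₀[(0.0001/3.7)^1.11 + 6.9/1.257e+05] = -1.8 log₁₀[8.5e-06 + 5.49e-05] = 7.556, so f = 0.01751.
Darcy-Weisbach: ΔP = f(L/D)(ρV²/2) = 0.01751·(275/0.014)·(640·2.707²/2) = 0.01751·1.964e+04·2344 = 8.066e+05 Pa.
Head loss h_f = ΔP/(ρg) = 8.066e+05/(640·9.81) = 128 m.

h_f ≈ 128 m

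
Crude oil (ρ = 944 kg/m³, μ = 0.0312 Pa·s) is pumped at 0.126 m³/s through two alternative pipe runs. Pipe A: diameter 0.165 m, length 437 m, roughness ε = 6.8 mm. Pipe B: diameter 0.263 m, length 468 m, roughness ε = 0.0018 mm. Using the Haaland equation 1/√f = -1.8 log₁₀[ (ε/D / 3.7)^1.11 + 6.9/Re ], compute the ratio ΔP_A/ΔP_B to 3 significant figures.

Pipe A: V = Q/A = 0.126/0.02138 = 5.893 m/s; Re = 2.942e+04; ε/D = 0.0412; Haaland → f = 0.06657; ΔP_A = f(L/D)(ρV²/2) = 2.889e+06 Pa.
Pipe B: V = Q/A = 0.126/0.05433 = 2.319 m/s; Re = 1.846e+04; ε/D = 6.84e-06; Haaland → f = 0.02628; ΔP_B = f(L/D)(ρV²/2) = 1.188e+05 Pa.
ΔP_A/ΔP_B = 2.889e+06/1.188e+05 = 24.3.

ΔP_A/ΔP_B ≈ 24.3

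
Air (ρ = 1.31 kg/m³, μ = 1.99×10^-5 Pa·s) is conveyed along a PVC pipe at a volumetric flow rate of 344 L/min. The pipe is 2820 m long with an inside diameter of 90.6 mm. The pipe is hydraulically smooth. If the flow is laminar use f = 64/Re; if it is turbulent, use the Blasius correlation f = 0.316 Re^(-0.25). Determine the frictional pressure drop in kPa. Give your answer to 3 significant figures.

ΔP ≈ 0.597 kPa

Q = 344 L/min = 344/60000 = 0.005733 m³/s.
Cross-sectional area A = πD²/4 = π(0.0906)²/4 = 0.006447 m²; mean velocity V = Q/A = 0.005733/0.006447 = 0.8893 m/s.
Reynolds number Re = ρVD/μ = 1.31 · 0.8893 · 0.0906 / 1.99e-05 = 5304.
Re > 4000 → turbulent. Smooth-pipe (Blasius): f = 0.316 Re^(-0.25) = 0.316/(5304)^0.25 = 0.03703.
Darcy-Weisbach: ΔP = f(L/D)(ρV²/2) = 0.03703·(2820/0.0906)·(1.31·0.8893²/2) = 0.03703·3.113e+04·0.518 = 597.1 Pa.
ΔP = 597.1 Pa = 0.597 kPa.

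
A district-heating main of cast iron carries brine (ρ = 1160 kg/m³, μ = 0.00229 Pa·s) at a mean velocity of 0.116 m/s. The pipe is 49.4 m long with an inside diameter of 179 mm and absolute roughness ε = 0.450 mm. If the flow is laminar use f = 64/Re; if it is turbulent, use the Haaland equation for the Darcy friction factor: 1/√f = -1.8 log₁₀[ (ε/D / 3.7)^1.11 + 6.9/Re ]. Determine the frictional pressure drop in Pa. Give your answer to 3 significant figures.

Reynolds number Re = ρVD/μ = 1160 · 0.116 · 0.179 / 0.00229 = 1.052e+04.
Re > 4000 → turbulent. Relative roughness ε/D = 0.00045/0.179 = 0.00251. Haaland: 1/√f = -1.8 log₁₀[(0.00251/3.7)^1.11 + 6.9/1.052e+04] = -1.8 log₁₀[0.000305 + 0.000656] = 5.431, so f = 0.0339.
Darcy-Weisbach: ΔP = f(L/D)(ρV²/2) = 0.0339·(49.4/0.179)·(1160·0.116²/2) = 0.0339·276·7.804 = 73.01 Pa.

ΔP ≈ 73.0 Pa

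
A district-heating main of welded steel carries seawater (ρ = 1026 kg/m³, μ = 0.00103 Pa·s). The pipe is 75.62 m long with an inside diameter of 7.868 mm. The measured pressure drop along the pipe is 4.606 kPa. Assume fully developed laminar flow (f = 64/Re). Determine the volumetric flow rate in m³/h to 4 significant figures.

For laminar flow, f = 64/Re with Re = ρVD/μ, so Darcy-Weisbach reduces to ΔP = 32μLV/D². Solving for V: V = ΔP·D²/(32μL) = 4606·(0.007868)²/(32·0.00103·75.62) = 0.1144 m/s.
Check: Re = ρVD/μ = 1026·0.1144·0.007868/0.00103 = 896.6 < 2300, so the laminar assumption holds.
Q = V·A = 0.1144·(π/4·0.007868²) = 5.562e-06 m³/s = 0.02002 m³/h.

Q ≈ 0.02002 m³/h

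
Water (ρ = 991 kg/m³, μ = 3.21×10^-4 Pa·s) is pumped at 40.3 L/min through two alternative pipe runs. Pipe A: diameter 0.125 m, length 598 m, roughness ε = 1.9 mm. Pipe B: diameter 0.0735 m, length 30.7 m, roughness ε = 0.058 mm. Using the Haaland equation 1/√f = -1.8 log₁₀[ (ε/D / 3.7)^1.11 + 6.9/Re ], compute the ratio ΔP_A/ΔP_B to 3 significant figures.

Pipe A: V = Q/A = 0.0006717/0.01227 = 0.05473 m/s; Re = 2.112e+04; ε/D = 0.0152; Haaland → f = 0.04602; ΔP_A = f(L/D)(ρV²/2) = 326.8 Pa.
Pipe B: V = Q/A = 0.0006717/0.004243 = 0.1583 m/s; Re = 3.592e+04; ε/D = 0.000789; Haaland → f = 0.02437; ΔP_B = f(L/D)(ρV²/2) = 126.4 Pa.
ΔP_A/ΔP_B = 326.8/126.4 = 2.59.

ΔP_A/ΔP_B ≈ 2.59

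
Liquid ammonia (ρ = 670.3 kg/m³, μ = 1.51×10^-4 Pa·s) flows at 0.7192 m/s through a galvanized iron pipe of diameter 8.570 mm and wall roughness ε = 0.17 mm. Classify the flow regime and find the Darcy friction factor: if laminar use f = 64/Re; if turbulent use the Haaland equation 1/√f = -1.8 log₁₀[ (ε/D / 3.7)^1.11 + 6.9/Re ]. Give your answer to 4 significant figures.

Re = ρVD/μ = 670.3·0.7192·0.00857/0.000151 = 2.736e+04.
Re > 4000 → turbulent. ε/D = 0.00017/0.00857 = 0.0198; Haaland: 1/√f = -1.8 log₁₀[0.00302 + 0.000252] = 4.474, so f = 0.04995.

f ≈ 0.04995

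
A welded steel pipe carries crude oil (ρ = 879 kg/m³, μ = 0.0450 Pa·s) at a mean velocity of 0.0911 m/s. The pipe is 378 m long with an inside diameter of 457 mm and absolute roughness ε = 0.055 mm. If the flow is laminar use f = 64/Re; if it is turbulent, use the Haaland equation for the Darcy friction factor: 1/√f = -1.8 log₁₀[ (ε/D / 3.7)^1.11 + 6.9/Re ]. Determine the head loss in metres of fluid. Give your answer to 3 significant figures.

Reynolds number Re = ρVD/μ = 879 · 0.0911 · 0.457 / 0.045 = 813.2.
Re < 2300 → laminar flow, so f = 64/Re = 64/813.2 = 0.0787 (the turbulent correlation is not needed).
Darcy-Weisbach: ΔP = f(L/D)(ρV²/2) = 0.0787·(378/0.457)·(879·0.0911²/2) = 0.0787·827.1·3.648 = 237.4 Pa.
Head loss h_f = ΔP/(ρg) = 237.4/(879·9.81) = 0.0275 m.

h_f ≈ 0.0275 m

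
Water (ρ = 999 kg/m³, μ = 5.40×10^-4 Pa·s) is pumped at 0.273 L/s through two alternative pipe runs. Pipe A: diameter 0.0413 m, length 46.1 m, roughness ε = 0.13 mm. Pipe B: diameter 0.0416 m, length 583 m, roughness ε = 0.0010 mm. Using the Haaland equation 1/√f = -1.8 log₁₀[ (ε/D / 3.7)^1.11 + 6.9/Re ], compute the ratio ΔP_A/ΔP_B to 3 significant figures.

Pipe A: V = Q/A = 0.000273/0.00134 = 0.2038 m/s; Re = 1.557e+04; ε/D = 0.00315; Haaland → f = 0.03256; ΔP_A = f(L/D)(ρV²/2) = 753.9 Pa.
Pipe B: V = Q/A = 0.000273/0.001359 = 0.2009 m/s; Re = 1.546e+04; ε/D = 2.4e-05; Haaland → f = 0.02752; ΔP_B = f(L/D)(ρV²/2) = 7773 Pa.
ΔP_A/ΔP_B = 753.9/7773 = 0.0970.

ΔP_A/ΔP_B ≈ 0.0970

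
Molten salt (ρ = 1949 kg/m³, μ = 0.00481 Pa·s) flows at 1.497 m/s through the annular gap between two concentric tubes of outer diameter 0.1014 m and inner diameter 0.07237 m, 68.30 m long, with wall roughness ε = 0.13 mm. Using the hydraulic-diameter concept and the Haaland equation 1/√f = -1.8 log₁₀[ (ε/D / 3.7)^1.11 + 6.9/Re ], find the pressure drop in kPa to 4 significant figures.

ΔP ≈ 174.7 kPa

Hydraulic diameter D_h = 4A/P = D_o - D_i = 0.1014 - 0.07237 = 0.02903 m.
Re = ρVD_h/μ = 1949·1.497·0.02903/0.00481 = 1.761e+04.
ε/D_h = 0.00013/0.02903 = 0.00448; Haaland gives 1/√f = -1.8 log₁₀[0.000578+0.000392] = 5.424, so f = 0.03399.
ΔP = f(L/D_h)(ρV²/2) = 0.03399·68.3/0.02903·2184 = 1.747e+05 Pa.
ΔP = 174.7 kPa.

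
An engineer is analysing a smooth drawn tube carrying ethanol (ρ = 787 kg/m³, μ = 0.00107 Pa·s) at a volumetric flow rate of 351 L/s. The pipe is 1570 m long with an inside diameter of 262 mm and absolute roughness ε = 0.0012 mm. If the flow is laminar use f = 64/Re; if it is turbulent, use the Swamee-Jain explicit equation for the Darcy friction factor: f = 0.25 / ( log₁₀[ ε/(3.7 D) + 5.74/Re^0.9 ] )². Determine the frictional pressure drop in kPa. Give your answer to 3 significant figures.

ΔP ≈ 1130 kPa

Q = 351 L/s = 351/1000 = 0.351 m³/s.
Cross-sectional area A = πD²/4 = π(0.262)²/4 = 0.05391 m²; mean velocity V = Q/A = 0.351/0.05391 = 6.511 m/s.
Reynolds number Re = ρVD/μ = 787 · 6.511 · 0.262 / 0.00107 = 1.255e+06.
Re > 4000 → turbulent. Relative roughness ε/D = 1.2e-06/0.262 = 4.58e-06. Swamee-Jain: f = 0.25/(log₁₀[4.58e-06/3.7 + 5.74/1.255e+06^0.9])² = 0.25/(log₁₀[1.24e-06 + 1.86e-05])² = 0.25/(-4.702)² = 0.01131.
Darcy-Weisbach: ΔP = f(L/D)(ρV²/2) = 0.01131·(1570/0.262)·(787·6.511²/2) = 0.01131·5992·1.668e+04 = 1.13e+06 Pa.
ΔP = 1.13e+06 Pa = 1130 kPa.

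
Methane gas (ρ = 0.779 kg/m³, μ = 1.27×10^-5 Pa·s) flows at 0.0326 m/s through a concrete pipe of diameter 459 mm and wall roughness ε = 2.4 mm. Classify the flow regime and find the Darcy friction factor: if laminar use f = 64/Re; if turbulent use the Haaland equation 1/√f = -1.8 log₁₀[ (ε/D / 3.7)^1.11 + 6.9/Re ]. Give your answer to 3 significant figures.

f ≈ 0.0697

Re = ρVD/μ = 0.779·0.0326·0.459/1.27e-05 = 917.8.
Re < 2300 → laminar, so f = 64/Re = 0.06973 (roughness is irrelevant in laminar flow).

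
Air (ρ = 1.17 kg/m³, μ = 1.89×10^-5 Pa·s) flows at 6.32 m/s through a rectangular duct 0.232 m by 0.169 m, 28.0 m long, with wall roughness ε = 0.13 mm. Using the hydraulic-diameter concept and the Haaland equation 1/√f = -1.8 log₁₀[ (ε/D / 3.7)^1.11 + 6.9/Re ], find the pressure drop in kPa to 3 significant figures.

Hydraulic diameter D_h = 4A/P = 4·(0.232·0.169)/(2·(0.232+0.169)) = 0.1568/0.802 = 0.1956 m.
Re = ρVD_h/μ = 1.17·6.32·0.1956/1.89e-05 = 7.651e+04.
ε/D_h = 0.00013/0.1956 = 0.000665; Haaland gives 1/√f = -1.8 log₁₀[6.96e-05+9.02e-05] = 6.834, so f = 0.02141.
ΔP = f(L/D_h)(ρV²/2) = 0.02141·28/0.1956·23.37 = 71.64 Pa.
ΔP = 0.0716 kPa.

ΔP ≈ 0.0716 kPa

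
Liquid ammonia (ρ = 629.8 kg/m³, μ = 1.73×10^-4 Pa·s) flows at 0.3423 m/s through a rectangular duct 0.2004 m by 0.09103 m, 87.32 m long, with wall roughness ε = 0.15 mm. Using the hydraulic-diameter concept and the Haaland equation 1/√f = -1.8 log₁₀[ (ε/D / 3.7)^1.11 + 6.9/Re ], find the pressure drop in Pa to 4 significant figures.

ΔP ≈ 565.0 Pa

Hydraulic diameter D_h = 4A/P = 4·(0.2004·0.09103)/(2·(0.2004+0.09103)) = 0.07297/0.5829 = 0.1252 m.
Re = ρVD_h/μ = 629.8·0.3423·0.1252/0.000173 = 1.56e+05.
ε/D_h = 0.00015/0.1252 = 0.0012; Haaland gives 1/√f = -1.8 log₁₀[0.000134+4.42e-05] = 6.749, so f = 0.02195.
ΔP = f(L/D_h)(ρV²/2) = 0.02195·87.32/0.1252·36.9 = 565 Pa.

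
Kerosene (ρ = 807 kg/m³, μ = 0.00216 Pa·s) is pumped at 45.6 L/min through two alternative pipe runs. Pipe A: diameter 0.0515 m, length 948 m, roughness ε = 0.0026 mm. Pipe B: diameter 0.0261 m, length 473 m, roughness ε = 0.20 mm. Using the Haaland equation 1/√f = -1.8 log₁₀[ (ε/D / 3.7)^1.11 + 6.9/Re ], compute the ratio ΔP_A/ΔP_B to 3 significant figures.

Pipe A: V = Q/A = 0.00076/0.002083 = 0.3648 m/s; Re = 7020; ε/D = 5.05e-05; Haaland → f = 0.03416; ΔP_A = f(L/D)(ρV²/2) = 3.378e+04 Pa.
Pipe B: V = Q/A = 0.00076/0.000535 = 1.421 m/s; Re = 1.385e+04; ε/D = 0.00766; Haaland → f = 0.03908; ΔP_B = f(L/D)(ρV²/2) = 5.766e+05 Pa.
ΔP_A/ΔP_B = 3.378e+04/5.766e+05 = 0.0586.

ΔP_A/ΔP_B ≈ 0.0586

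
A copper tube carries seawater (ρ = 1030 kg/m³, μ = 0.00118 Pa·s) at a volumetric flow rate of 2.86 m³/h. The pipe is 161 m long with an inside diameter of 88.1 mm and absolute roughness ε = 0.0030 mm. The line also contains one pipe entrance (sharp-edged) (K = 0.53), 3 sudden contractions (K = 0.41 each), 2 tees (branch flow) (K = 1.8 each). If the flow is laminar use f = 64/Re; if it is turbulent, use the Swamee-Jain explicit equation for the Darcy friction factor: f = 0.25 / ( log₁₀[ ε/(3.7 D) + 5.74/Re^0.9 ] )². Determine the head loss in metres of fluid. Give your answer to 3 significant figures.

Q = 2.86 m³/h = 2.86/3600 = 0.0007944 m³/s.
Cross-sectional area A = πD²/4 = π(0.0881)²/4 = 0.006096 m²; mean velocity V = Q/A = 0.0007944/0.006096 = 0.1303 m/s.
Reynolds number Re = ρVD/μ = 1030 · 0.1303 · 0.0881 / 0.00118 = 1.002e+04.
Re > 4000 → turbulent. Relative roughness ε/D = 3e-06/0.0881 = 3.41e-05. Swamee-Jain: f = 0.25/(log₁₀[3.41e-05/3.7 + 5.74/1.002e+04^0.9])² = 0.25/(log₁₀[9.2e-06 + 0.00144])² = 0.25/(-2.839)² = 0.03101.
Total minor-loss coefficient ΣK = 1·0.53 + 3·0.41 + 2·1.8 = 5.36.
ΔP = [f·L/D + ΣK]·(ρV²/2) = [0.03101·161/0.0881 + 5.36]·(1030·0.1303²/2) = [56.68 + 5.36]·8.747 = 542.6 Pa.
Head loss h_f = ΔP/(ρg) = 542.6/(1030·9.81) = 0.0537 m.

h_f ≈ 0.0537 m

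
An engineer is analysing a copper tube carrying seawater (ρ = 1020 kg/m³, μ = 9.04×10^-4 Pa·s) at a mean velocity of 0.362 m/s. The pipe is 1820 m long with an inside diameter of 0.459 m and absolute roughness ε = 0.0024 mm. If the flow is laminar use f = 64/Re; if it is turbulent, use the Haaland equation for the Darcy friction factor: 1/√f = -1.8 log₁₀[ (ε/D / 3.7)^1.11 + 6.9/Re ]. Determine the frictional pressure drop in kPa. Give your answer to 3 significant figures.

Reynolds number Re = ρVD/μ = 1020 · 0.362 · 0.459 / 0.000904 = 1.875e+05.
Re > 4000 → turbulent. Relative roughness ε/D = 2.4e-06/0.459 = 5.23e-06. Haaland: 1/√f = -1.8 log₁₀[(5.23e-06/3.7)^1.11 + 6.9/1.875e+05] = -1.8 log₁₀[3.21e-07 + 3.68e-05] = 7.975, so f = 0.01572.
Darcy-Weisbach: ΔP = f(L/D)(ρV²/2) = 0.01572·(1820/0.459)·(1020·0.362²/2) = 0.01572·3965·66.83 = 4167 Pa.
ΔP = 4167 Pa = 4.17 kPa.

ΔP ≈ 4.17 kPa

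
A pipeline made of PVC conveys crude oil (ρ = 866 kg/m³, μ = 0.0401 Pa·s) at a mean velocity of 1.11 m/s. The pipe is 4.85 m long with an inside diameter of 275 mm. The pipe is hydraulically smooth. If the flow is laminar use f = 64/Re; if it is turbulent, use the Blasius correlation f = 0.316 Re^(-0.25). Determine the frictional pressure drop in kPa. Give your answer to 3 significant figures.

Reynolds number Re = ρVD/μ = 866 · 1.11 · 0.275 / 0.0401 = 6592.
Re > 4000 → turbulent. Smooth-pipe (Blasius): f = 0.316 Re^(-0.25) = 0.316/(6592)^0.25 = 0.03507.
Darcy-Weisbach: ΔP = f(L/D)(ρV²/2) = 0.03507·(4.85/0.275)·(866·1.11²/2) = 0.03507·17.64·533.5 = 330 Pa.
ΔP = 330 Pa = 0.330 kPa.

ΔP ≈ 0.330 kPa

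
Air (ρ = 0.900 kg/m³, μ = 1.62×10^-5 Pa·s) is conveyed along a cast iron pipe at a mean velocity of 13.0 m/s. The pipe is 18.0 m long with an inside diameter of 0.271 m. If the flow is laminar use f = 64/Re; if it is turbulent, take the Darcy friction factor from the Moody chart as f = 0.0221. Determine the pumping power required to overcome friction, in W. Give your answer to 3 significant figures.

P ≈ 83.7 W

Reynolds number Re = ρVD/μ = 0.9 · 13 · 0.271 / 1.62e-05 = 1.957e+05.
Re > 4000 → turbulent; use the Moody-chart value f = 0.0221.
Darcy-Weisbach: ΔP = f(L/D)(ρV²/2) = 0.0221·(18/0.271)·(0.9·13²/2) = 0.0221·66.42·76.05 = 111.6 Pa.
Q = V·A = 13·0.05768 = 0.7498 m³/s.
Pumping power P = QΔP = 0.7498·111.6 = 83.71 W = 83.7 W.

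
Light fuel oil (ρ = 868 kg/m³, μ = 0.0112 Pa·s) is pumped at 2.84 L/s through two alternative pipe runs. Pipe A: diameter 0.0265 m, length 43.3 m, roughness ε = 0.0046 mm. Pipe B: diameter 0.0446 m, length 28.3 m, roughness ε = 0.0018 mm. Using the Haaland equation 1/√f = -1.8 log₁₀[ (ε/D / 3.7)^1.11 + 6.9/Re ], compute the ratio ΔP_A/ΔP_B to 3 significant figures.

ΔP_A/ΔP_B ≈ 17.9

Pipe A: V = Q/A = 0.00284/0.0005515 = 5.149 m/s; Re = 1.058e+04; ε/D = 0.000174; Haaland → f = 0.03061; ΔP_A = f(L/D)(ρV²/2) = 5.756e+05 Pa.
Pipe B: V = Q/A = 0.00284/0.001562 = 1.818 m/s; Re = 6283; ε/D = 4.04e-05; Haaland → f = 0.03527; ΔP_B = f(L/D)(ρV²/2) = 3.21e+04 Pa.
ΔP_A/ΔP_B = 5.756e+05/3.21e+04 = 17.9.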